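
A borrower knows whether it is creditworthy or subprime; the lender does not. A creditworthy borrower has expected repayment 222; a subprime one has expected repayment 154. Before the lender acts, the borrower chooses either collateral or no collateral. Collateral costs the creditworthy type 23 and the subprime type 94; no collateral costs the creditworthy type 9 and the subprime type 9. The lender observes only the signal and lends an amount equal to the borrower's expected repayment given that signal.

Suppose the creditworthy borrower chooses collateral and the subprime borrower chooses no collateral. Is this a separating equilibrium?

Under separation the lender infers type exactly: collateral → creditworthy (pays 222), no collateral → subprime (pays 154).
Creditworthy: collateral gives 222 − 23 = 199; no collateral gives 154 − 9 = 145. No deviation. ✓
Subprime: no collateral gives 154 − 9 = 145; collateral gives 222 − 94 = 128. No deviation. ✓
Both incentive constraints hold.

Yes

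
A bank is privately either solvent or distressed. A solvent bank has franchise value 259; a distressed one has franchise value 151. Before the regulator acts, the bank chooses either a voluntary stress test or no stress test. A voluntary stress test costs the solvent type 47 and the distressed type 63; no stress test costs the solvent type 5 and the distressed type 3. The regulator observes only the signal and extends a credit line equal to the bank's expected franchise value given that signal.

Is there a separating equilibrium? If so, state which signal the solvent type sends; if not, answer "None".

Try solvent → stress test, distressed → no stress test:
  Under separation the regulator infers type exactly: stress test → solvent (pays 259), no stress test → distressed (pays 151).
  Solvent: stress test gives 259 − 47 = 212; no stress test gives 151 − 5 = 146. No deviation. ✓
  Distressed: no stress test gives 151 − 3 = 148; stress test gives 259 − 63 = 196. Would deviate. ✗
Try solvent → no stress test, distressed → stress test:
  Under separation the regulator infers type exactly: no stress test → solvent (pays 259), stress test → distressed (pays 151).
  Solvent: no stress test gives 259 − 5 = 254; stress test gives 151 − 47 = 104. No deviation. ✓
  Distressed: stress test gives 151 − 63 = 88; no stress test gives 259 − 3 = 256. Would deviate. ✗
Neither assignment is incentive-compatible.

None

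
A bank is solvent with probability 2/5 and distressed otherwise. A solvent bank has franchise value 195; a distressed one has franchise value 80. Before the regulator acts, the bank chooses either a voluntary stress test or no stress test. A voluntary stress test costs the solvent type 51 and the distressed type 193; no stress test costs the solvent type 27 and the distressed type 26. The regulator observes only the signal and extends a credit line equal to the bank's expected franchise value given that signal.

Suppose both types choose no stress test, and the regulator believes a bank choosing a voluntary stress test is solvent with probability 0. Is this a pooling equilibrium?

At the pooled signal (no stress test) the regulator holds the prior 2/5 and pays 2/5·195 + 3/5·80 = 126. Off-path (stress test) belief 0 gives 0·195 + 1·80 = 80.
Solvent: no stress test gives 126 − 27 = 99; stress test gives 80 − 51 = 29. Stays. ✓
Distressed: no stress test gives 126 − 26 = 100; stress test gives 80 − 193 = -113. Stays. ✓

Yes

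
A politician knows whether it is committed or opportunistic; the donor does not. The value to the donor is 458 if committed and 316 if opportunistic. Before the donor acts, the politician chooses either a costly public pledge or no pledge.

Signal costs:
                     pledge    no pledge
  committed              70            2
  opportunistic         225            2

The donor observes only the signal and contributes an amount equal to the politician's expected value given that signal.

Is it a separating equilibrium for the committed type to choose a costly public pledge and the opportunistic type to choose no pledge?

Yes

Under separation the donor infers type exactly: pledge → committed (pays 458), no pledge → opportunistic (pays 316).
Committed: pledge gives 458 − 70 = 388; no pledge gives 316 − 2 = 314. No deviation. ✓
Opportunistic: no pledge gives 316 − 2 = 314; pledge gives 458 − 225 = 233. No deviation. ✓
Both incentive constraints hold.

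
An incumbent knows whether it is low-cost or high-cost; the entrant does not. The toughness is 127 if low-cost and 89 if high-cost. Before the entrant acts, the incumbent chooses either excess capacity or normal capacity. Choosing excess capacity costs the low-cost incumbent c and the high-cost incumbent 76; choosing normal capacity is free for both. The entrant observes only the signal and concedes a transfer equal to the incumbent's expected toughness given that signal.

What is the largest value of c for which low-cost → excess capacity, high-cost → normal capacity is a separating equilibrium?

38

Under separation: excess capacity → low-cost (pays 127); normal capacity → high-cost (pays 89).
High-cost: 89 − 0 = 89 ≥ 127 − 76 = 51. Holds regardless of c. ✓
Low-cost: 127 − c ≥ 89 − 0, so c ≤ 127 − 89 = 38.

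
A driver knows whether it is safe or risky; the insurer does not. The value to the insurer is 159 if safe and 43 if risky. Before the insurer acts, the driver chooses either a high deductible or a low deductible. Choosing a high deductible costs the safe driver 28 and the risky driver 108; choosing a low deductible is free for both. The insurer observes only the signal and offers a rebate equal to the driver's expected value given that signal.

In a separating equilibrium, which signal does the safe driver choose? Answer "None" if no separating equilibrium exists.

Try safe → high deductible, risky → low deductible:
  Under separation the insurer infers type exactly: high deductible → safe (pays 159), low deductible → risky (pays 43).
  Safe: high deductible gives 159 − 28 = 131; low deductible gives 43 − 0 = 43. No deviation. ✓
  Risky: low deductible gives 43 − 0 = 43; high deductible gives 159 − 108 = 51. Would deviate. ✗
Try safe → low deductible, risky → high deductible:
  Under separation the insurer infers type exactly: low deductible → safe (pays 159), high deductible → risky (pays 43).
  Safe: low deductible gives 159 − 0 = 159; high deductible gives 43 − 28 = 15. No deviation. ✓
  Risky: high deductible gives 43 − 108 = -65; low deductible gives 159 − 0 = 159. Would deviate. ✗
Neither assignment is incentive-compatible.

None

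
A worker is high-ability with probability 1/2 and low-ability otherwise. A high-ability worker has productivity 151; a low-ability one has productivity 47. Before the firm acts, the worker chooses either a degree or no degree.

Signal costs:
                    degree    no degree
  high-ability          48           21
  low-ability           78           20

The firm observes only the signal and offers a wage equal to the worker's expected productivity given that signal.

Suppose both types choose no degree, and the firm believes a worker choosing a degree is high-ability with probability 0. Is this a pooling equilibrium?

Yes

On the equilibrium path (no degree) the firm holds the prior 1/2 and pays 1/2·151 + 1/2·47 = 99. Off-path (degree) belief 0 gives 0·151 + 1·47 = 47.
High-ability: no degree gives 99 − 21 = 78; degree gives 47 − 48 = -1. Stays. ✓
Low-ability: no degree gives 99 − 20 = 79; degree gives 47 − 78 = -31. Stays. ✓
Beliefs are Bayes-consistent on-path and both types best-respond.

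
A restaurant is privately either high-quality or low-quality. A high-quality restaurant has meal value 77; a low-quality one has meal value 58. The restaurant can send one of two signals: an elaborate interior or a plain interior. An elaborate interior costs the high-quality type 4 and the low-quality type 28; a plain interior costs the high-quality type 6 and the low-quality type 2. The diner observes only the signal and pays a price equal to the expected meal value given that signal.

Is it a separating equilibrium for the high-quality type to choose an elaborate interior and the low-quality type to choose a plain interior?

Yes

Under separation the diner infers type exactly: elaborate interior → high-quality (pays 77), plain interior → low-quality (pays 58).
High-quality: elaborate interior gives 77 − 4 = 73; plain interior gives 58 − 6 = 52. No deviation. ✓
Low-quality: plain interior gives 58 − 2 = 56; elaborate interior gives 77 − 28 = 49. No deviation. ✓
Both incentive constraints hold.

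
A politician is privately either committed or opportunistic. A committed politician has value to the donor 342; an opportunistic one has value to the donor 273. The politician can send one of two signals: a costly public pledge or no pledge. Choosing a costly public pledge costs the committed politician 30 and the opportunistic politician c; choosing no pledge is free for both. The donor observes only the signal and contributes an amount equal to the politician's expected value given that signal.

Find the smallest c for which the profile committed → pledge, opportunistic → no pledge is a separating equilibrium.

69

Under separation: pledge → committed (pays 342); no pledge → opportunistic (pays 273).
Committed: 342 − 30 = 312 ≥ 273 − 0 = 273. Holds regardless of c. ✓
Opportunistic: 273 − 0 ≥ 342 − c, so c ≥ 342 − 273 = 69.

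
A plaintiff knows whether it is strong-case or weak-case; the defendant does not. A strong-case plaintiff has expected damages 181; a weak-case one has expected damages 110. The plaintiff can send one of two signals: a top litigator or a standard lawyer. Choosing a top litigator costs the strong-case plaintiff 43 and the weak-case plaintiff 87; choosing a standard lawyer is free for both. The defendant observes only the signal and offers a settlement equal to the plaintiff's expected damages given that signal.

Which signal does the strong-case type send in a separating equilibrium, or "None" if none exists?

Try strong-case → top litigator, weak-case → standard lawyer:
  If types separate, top litigator earns payment 181 and standard lawyer earns 110.
  Strong-case: top litigator gives 181 − 43 = 138; standard lawyer gives 110 − 0 = 110. No deviation. ✓
  Weak-case: standard lawyer gives 110 − 0 = 110; top litigator gives 181 − 87 = 94. No deviation. ✓
Both hold — the strong-case type sends top litigator.

top litigator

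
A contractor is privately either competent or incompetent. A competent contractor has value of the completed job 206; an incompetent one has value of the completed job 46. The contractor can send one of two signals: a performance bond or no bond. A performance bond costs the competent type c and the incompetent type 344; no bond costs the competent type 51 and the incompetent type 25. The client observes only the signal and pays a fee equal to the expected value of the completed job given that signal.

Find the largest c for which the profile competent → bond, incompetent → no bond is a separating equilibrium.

211

Under separation: bond → competent (pays 206); no bond → incompetent (pays 46).
Incompetent: 46 − 25 = 21 ≥ 206 − 344 = -138. Holds regardless of c. ✓
Competent: 206 − c ≥ 46 − 51, so c ≤ 206 − -5 = 211.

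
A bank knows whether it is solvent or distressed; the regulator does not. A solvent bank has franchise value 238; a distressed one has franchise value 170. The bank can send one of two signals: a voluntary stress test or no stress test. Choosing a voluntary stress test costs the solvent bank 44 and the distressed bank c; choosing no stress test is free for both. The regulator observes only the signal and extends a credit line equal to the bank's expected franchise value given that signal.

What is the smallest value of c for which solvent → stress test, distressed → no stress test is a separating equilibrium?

68

Under separation: stress test → solvent (pays 238); no stress test → distressed (pays 170).
Solvent: 238 − 44 = 194 ≥ 170 − 0 = 170. Holds regardless of c. ✓
Distressed: 170 − 0 ≥ 238 − c, so c ≥ 238 − 170 = 68.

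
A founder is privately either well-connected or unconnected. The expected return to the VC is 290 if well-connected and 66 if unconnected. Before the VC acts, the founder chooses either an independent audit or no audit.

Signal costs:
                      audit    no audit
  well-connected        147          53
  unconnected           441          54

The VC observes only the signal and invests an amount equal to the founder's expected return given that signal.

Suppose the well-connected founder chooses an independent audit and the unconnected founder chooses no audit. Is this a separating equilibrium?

Yes

Under separation the VC infers type exactly: audit → well-connected (pays 290), no audit → unconnected (pays 66).
Well-connected: audit gives 290 − 147 = 143; no audit gives 66 − 53 = 13. No deviation. ✓
Unconnected: no audit gives 66 − 54 = 12; audit gives 290 − 441 = -151. No deviation. ✓
Neither type gains from mimicking the other.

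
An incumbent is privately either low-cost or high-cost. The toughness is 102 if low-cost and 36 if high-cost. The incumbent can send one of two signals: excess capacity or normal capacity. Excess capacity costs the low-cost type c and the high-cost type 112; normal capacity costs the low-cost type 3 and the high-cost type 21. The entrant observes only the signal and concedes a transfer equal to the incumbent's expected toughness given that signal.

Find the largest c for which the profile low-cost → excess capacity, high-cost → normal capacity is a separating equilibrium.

Under separation: excess capacity → low-cost (pays 102); normal capacity → high-cost (pays 36).
High-cost: 36 − 21 = 15 ≥ 102 − 112 = -10. Holds regardless of c. ✓
Low-cost: 102 − c ≥ 36 − 3, so c ≤ 102 − 33 = 69.

69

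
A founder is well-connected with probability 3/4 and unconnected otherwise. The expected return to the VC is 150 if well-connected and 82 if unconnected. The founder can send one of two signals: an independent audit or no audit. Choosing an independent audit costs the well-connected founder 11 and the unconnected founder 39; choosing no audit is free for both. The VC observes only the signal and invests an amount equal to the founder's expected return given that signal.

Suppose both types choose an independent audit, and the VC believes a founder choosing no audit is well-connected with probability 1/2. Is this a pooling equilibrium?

On the equilibrium path (audit) the VC holds the prior 3/4 and pays 3/4·150 + 1/4·82 = 133. Off-path (no audit) belief 1/2 gives 1/2·150 + 1/2·82 = 116.
Well-connected: audit gives 133 − 11 = 122; no audit gives 116 − 0 = 116. Stays. ✓
Unconnected: audit gives 133 − 39 = 94; no audit gives 116 − 0 = 116. Deviates. ✗

No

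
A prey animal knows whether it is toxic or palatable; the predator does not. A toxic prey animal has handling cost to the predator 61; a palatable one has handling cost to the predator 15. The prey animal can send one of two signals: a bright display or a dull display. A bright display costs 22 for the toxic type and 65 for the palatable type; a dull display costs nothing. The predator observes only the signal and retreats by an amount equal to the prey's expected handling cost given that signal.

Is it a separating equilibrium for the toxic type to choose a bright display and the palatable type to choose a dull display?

Yes

Under separation the predator infers type exactly: bright display → toxic (pays 61), dull display → palatable (pays 15).
Toxic: bright display gives 61 − 22 = 39; dull display gives 15 − 0 = 15. No deviation. ✓
Palatable: dull display gives 15 − 0 = 15; bright display gives 61 − 65 = -4. No deviation. ✓
Both incentive constraints hold.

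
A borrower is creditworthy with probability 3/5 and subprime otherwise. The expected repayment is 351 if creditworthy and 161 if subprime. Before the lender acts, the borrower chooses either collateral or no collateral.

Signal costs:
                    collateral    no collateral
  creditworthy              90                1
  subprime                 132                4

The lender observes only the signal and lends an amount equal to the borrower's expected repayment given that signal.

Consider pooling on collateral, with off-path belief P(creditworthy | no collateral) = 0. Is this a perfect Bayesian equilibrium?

At the pooled signal (collateral) the lender holds the prior 3/5 and pays 3/5·351 + 2/5·161 = 275. Off-path (no collateral) belief 0 gives 0·351 + 1·161 = 161.
Creditworthy: collateral gives 275 − 90 = 185; no collateral gives 161 − 1 = 160. Stays. ✓
Subprime: collateral gives 275 − 132 = 143; no collateral gives 161 − 4 = 157. Deviates. ✗

No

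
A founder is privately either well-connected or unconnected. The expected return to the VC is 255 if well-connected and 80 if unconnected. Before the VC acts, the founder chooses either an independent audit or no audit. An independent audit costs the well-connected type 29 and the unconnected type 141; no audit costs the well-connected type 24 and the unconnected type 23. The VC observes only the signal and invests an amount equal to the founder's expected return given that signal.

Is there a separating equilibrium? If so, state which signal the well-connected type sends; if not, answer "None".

None

Try well-connected → audit, unconnected → no audit:
  If types separate, audit earns payment 255 and no audit earns 80.
  Well-connected: audit gives 255 − 29 = 226; no audit gives 80 − 24 = 56. No deviation. ✓
  Unconnected: no audit gives 80 − 23 = 57; audit gives 255 − 141 = 114. Would deviate. ✗
Try well-connected → no audit, unconnected → audit:
  If types separate, no audit earns payment 255 and audit earns 80.
  Well-connected: no audit gives 255 − 24 = 231; audit gives 80 − 29 = 51. No deviation. ✓
  Unconnected: audit gives 80 − 141 = -61; no audit gives 255 − 23 = 232. Would deviate. ✗
Neither assignment is incentive-compatible.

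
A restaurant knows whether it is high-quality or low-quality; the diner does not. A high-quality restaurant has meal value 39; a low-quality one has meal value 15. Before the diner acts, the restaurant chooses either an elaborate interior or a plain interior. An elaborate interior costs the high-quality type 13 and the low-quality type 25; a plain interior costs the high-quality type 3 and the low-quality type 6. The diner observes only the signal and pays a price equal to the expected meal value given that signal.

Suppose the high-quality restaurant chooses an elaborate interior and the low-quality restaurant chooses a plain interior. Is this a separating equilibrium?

No

Under separation the diner infers type exactly: elaborate interior → high-quality (pays 39), plain interior → low-quality (pays 15).
High-quality: elaborate interior gives 39 − 13 = 26; plain interior gives 15 − 3 = 12. No deviation. ✓
Low-quality: plain interior gives 15 − 6 = 9; elaborate interior gives 39 − 25 = 14. Would deviate. ✗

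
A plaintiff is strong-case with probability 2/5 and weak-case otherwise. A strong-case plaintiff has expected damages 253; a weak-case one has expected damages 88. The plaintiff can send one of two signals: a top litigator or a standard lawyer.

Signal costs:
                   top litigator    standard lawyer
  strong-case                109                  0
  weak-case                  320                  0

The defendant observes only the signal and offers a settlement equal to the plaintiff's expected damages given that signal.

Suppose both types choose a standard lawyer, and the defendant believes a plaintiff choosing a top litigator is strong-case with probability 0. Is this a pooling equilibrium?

Yes

On the equilibrium path (standard lawyer) the defendant holds the prior 2/5 and pays 2/5·253 + 3/5·88 = 154. Off-path (top litigator) belief 0 gives 0·253 + 1·88 = 88.
Strong-case: standard lawyer gives 154 − 0 = 154; top litigator gives 88 − 109 = -21. Stays. ✓
Weak-case: standard lawyer gives 154 − 0 = 154; top litigator gives 88 − 320 = -232. Stays. ✓
Beliefs are Bayes-consistent on-path and both types best-respond.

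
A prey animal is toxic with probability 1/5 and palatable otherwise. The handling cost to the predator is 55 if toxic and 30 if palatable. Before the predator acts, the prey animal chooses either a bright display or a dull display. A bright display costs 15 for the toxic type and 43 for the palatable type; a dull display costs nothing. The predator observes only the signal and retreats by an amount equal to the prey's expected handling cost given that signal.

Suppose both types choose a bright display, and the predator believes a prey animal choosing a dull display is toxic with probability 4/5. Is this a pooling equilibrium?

On the equilibrium path (bright display) the predator holds the prior 1/5 and pays 1/5·55 + 4/5·30 = 35. Off-path (dull display) belief 4/5 gives 4/5·55 + 1/5·30 = 50.
Toxic: bright display gives 35 − 15 = 20; dull display gives 50 − 0 = 50. Deviates. ✗
Palatable: bright display gives 35 − 43 = -8; dull display gives 50 − 0 = 50. Deviates. ✗

No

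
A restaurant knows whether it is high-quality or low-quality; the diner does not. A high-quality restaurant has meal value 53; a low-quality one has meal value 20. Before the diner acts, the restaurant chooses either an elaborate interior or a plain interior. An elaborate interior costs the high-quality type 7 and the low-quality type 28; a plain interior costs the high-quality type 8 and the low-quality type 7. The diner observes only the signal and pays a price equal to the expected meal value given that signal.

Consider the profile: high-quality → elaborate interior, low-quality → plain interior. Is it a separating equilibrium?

Under separation the diner infers type exactly: elaborate interior → high-quality (pays 53), plain interior → low-quality (pays 20).
High-quality: elaborate interior gives 53 − 7 = 46; plain interior gives 20 − 8 = 12. No deviation. ✓
Low-quality: plain interior gives 20 − 7 = 13; elaborate interior gives 53 − 28 = 25. Would deviate. ✗

No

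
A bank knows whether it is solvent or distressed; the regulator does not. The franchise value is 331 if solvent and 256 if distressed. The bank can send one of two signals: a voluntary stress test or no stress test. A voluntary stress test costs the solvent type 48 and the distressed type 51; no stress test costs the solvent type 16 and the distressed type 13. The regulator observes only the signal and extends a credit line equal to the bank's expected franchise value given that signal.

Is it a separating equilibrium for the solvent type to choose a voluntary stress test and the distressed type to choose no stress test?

Under separation the regulator infers type exactly: stress test → solvent (pays 331), no stress test → distressed (pays 256).
Solvent: stress test gives 331 − 48 = 283; no stress test gives 256 − 16 = 240. No deviation. ✓
Distressed: no stress test gives 256 − 13 = 243; stress test gives 331 − 51 = 280. Would deviate. ✗

No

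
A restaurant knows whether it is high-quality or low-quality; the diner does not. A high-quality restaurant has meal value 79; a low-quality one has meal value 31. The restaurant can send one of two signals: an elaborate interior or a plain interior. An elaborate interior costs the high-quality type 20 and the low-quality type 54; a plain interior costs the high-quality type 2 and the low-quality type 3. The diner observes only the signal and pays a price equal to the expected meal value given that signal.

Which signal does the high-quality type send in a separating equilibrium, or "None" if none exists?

Try high-quality → elaborate interior, low-quality → plain interior:
  If types separate, elaborate interior earns payment 79 and plain interior earns 31.
  High-quality: elaborate interior gives 79 − 20 = 59; plain interior gives 31 − 2 = 29. No deviation. ✓
  Low-quality: plain interior gives 31 − 3 = 28; elaborate interior gives 79 − 54 = 25. No deviation. ✓
Both hold — the high-quality type sends elaborate interior.

elaborate interior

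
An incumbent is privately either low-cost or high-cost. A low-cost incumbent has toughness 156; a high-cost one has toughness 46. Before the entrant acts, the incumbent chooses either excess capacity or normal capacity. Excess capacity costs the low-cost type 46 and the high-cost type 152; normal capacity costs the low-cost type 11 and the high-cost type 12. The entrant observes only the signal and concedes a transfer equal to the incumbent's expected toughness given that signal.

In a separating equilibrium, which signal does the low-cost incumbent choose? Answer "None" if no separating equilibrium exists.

Try low-cost → excess capacity, high-cost → normal capacity:
  If types separate, excess capacity earns payment 156 and normal capacity earns 46.
  Low-cost: excess capacity gives 156 − 46 = 110; normal capacity gives 46 − 11 = 35. No deviation. ✓
  High-cost: normal capacity gives 46 − 12 = 34; excess capacity gives 156 − 152 = 4. No deviation. ✓
Both hold — the low-cost type sends excess capacity.

excess capacity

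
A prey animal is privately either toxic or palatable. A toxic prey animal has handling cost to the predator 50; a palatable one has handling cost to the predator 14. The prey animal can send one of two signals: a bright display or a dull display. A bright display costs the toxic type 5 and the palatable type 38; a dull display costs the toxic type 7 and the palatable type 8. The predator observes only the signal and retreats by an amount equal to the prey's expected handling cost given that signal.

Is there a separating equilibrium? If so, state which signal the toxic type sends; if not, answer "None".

None

Try toxic → bright display, palatable → dull display:
  Under separation the predator infers type exactly: bright display → toxic (pays 50), dull display → palatable (pays 14).
  Toxic: bright display gives 50 − 5 = 45; dull display gives 14 − 7 = 7. No deviation. ✓
  Palatable: dull display gives 14 − 8 = 6; bright display gives 50 − 38 = 12. Would deviate. ✗
Try toxic → dull display, palatable → bright display:
  Under separation the predator infers type exactly: dull display → toxic (pays 50), bright display → palatable (pays 14).
  Toxic: dull display gives 50 − 7 = 43; bright display gives 14 − 5 = 9. No deviation. ✓
  Palatable: bright display gives 14 − 38 = -24; dull display gives 50 − 8 = 42. Would deviate. ✗
Neither assignment is incentive-compatible.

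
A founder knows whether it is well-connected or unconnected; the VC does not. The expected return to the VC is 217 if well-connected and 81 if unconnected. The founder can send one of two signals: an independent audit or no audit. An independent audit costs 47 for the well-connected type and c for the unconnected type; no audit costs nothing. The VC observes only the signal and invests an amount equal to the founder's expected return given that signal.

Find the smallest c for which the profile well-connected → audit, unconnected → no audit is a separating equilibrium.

Under separation: audit → well-connected (pays 217); no audit → unconnected (pays 81).
Well-connected: 217 − 47 = 170 ≥ 81 − 0 = 81. Holds regardless of c. ✓
Unconnected: 81 − 0 ≥ 217 − c, so c ≥ 217 − 81 = 136.

136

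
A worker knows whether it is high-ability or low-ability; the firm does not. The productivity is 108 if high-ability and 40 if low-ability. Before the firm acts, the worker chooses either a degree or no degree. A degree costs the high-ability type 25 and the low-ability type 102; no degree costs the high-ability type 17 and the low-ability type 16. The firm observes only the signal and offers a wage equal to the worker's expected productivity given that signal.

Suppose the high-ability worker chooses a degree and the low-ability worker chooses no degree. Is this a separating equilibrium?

Under separation the firm infers type exactly: degree → high-ability (pays 108), no degree → low-ability (pays 40).
High-ability: degree gives 108 − 25 = 83; no degree gives 40 − 17 = 23. No deviation. ✓
Low-ability: no degree gives 40 − 16 = 24; degree gives 108 − 102 = 6. No deviation. ✓
Both incentive constraints hold.

Yes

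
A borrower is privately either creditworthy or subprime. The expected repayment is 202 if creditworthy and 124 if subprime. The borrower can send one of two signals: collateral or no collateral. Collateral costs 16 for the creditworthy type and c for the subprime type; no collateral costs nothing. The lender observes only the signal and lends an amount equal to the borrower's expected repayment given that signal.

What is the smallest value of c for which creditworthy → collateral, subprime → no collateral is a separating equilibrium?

Under separation: collateral → creditworthy (pays 202); no collateral → subprime (pays 124).
Creditworthy: 202 − 16 = 186 ≥ 124 − 0 = 124. Holds regardless of c. ✓
Subprime: 124 − 0 ≥ 202 − c, so c ≥ 202 − 124 = 78.

78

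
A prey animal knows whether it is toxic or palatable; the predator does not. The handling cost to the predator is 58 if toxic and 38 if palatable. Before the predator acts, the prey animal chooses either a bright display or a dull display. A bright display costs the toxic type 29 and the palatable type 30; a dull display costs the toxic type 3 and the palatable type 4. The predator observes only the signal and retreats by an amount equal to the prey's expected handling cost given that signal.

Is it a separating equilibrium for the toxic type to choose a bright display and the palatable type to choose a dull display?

No

Under separation the predator infers type exactly: bright display → toxic (pays 58), dull display → palatable (pays 38).
Toxic: bright display gives 58 − 29 = 29; dull display gives 38 − 3 = 35. Would deviate. ✗
Palatable: dull display gives 38 − 4 = 34; bright display gives 58 − 30 = 28. No deviation. ✓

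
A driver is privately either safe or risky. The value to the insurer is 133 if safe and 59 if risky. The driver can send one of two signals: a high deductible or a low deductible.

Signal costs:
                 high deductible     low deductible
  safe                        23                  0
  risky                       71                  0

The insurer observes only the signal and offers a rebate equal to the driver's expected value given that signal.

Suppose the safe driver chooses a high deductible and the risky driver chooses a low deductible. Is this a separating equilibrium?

No

If types separate, high deductible earns payment 133 and low deductible earns 59.
Safe: high deductible gives 133 − 23 = 110; low deductible gives 59 − 0 = 59. No deviation. ✓
Risky: low deductible gives 59 − 0 = 59; high deductible gives 133 − 71 = 62. Would deviate. ✗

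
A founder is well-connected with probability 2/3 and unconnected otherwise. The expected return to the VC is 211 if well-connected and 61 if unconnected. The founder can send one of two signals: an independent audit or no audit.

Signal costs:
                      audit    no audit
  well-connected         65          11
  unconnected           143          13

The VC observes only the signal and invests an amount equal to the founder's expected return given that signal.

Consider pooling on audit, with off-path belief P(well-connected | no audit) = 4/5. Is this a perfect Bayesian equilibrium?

At the pooled signal (audit) the VC holds the prior 2/3 and pays 2/3·211 + 1/3·61 = 161. Off-path (no audit) belief 4/5 gives 4/5·211 + 1/5·61 = 181.
Well-connected: audit gives 161 − 65 = 96; no audit gives 181 − 11 = 170. Deviates. ✗
Unconnected: audit gives 161 − 143 = 18; no audit gives 181 − 13 = 168. Deviates. ✗

No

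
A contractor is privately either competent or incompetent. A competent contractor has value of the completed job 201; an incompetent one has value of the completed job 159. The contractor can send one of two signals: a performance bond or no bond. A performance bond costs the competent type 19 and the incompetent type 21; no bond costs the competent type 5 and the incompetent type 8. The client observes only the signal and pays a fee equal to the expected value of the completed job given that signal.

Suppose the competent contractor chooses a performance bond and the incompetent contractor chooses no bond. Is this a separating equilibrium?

No

Under separation the client infers type exactly: bond → competent (pays 201), no bond → incompetent (pays 159).
Competent: bond gives 201 − 19 = 182; no bond gives 159 − 5 = 154. No deviation. ✓
Incompetent: no bond gives 159 − 8 = 151; bond gives 201 − 21 = 180. Would deviate. ✗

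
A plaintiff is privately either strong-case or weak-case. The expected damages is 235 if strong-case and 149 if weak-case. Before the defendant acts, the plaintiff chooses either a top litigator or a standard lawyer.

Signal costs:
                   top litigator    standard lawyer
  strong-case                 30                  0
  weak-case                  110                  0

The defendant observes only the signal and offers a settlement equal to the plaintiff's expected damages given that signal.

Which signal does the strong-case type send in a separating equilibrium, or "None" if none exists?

top litigator

Try strong-case → top litigator, weak-case → standard lawyer:
  Under separation the defendant infers type exactly: top litigator → strong-case (pays 235), standard lawyer → weak-case (pays 149).
  Strong-case: top litigator gives 235 − 30 = 205; standard lawyer gives 149 − 0 = 149. No deviation. ✓
  Weak-case: standard lawyer gives 149 − 0 = 149; top litigator gives 235 − 110 = 125. No deviation. ✓
Both hold — the strong-case type sends top litigator.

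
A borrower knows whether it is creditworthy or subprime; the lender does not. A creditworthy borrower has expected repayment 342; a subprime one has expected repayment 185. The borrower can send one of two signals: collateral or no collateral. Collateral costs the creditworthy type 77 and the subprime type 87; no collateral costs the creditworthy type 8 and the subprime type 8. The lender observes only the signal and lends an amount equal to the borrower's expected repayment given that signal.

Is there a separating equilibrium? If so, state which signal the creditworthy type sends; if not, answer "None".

Try creditworthy → collateral, subprime → no collateral:
  If types separate, collateral earns payment 342 and no collateral earns 185.
  Creditworthy: collateral gives 342 − 77 = 265; no collateral gives 185 − 8 = 177. No deviation. ✓
  Subprime: no collateral gives 185 − 8 = 177; collateral gives 342 − 87 = 255. Would deviate. ✗
Try creditworthy → no collateral, subprime → collateral:
  If types separate, no collateral earns payment 342 and collateral earns 185.
  Creditworthy: no collateral gives 342 − 8 = 334; collateral gives 185 − 77 = 108. No deviation. ✓
  Subprime: collateral gives 185 − 87 = 98; no collateral gives 342 − 8 = 334. Would deviate. ✗
Neither assignment is incentive-compatible.

None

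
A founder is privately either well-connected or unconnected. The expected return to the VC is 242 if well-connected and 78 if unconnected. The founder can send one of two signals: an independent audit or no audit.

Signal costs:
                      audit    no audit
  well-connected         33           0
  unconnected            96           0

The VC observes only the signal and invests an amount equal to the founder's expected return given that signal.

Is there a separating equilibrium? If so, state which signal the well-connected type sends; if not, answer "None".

Try well-connected → audit, unconnected → no audit:
  Under separation the VC infers type exactly: audit → well-connected (pays 242), no audit → unconnected (pays 78).
  Well-connected: audit gives 242 − 33 = 209; no audit gives 78 − 0 = 78. No deviation. ✓
  Unconnected: no audit gives 78 − 0 = 78; audit gives 242 − 96 = 146. Would deviate. ✗
Try well-connected → no audit, unconnected → audit:
  Under separation the VC infers type exactly: no audit → well-connected (pays 242), audit → unconnected (pays 78).
  Well-connected: no audit gives 242 − 0 = 242; audit gives 78 − 33 = 45. No deviation. ✓
  Unconnected: audit gives 78 − 96 = -18; no audit gives 242 − 0 = 242. Would deviate. ✗
Neither assignment is incentive-compatible.

None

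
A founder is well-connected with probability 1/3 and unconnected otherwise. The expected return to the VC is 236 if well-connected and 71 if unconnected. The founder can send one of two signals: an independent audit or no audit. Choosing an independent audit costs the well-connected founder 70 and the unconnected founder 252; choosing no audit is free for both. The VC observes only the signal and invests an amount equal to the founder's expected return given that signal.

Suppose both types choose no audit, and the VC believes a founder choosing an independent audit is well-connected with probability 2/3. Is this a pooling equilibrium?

At the pooled signal (no audit) the VC holds the prior 1/3 and pays 1/3·236 + 2/3·71 = 126. Off-path (audit) belief 2/3 gives 2/3·236 + 1/3·71 = 181.
Well-connected: no audit gives 126 − 0 = 126; audit gives 181 − 70 = 111. Stays. ✓
Unconnected: no audit gives 126 − 0 = 126; audit gives 181 − 252 = -71. Stays. ✓

Yes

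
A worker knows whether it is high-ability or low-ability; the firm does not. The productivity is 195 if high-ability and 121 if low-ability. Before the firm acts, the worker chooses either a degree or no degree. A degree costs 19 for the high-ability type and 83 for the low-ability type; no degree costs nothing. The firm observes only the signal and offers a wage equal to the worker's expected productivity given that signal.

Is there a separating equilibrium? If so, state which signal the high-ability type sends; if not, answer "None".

Try high-ability → degree, low-ability → no degree:
  If types separate, degree earns payment 195 and no degree earns 121.
  High-ability: degree gives 195 − 19 = 176; no degree gives 121 − 0 = 121. No deviation. ✓
  Low-ability: no degree gives 121 − 0 = 121; degree gives 195 − 83 = 112. No deviation. ✓
Both hold — the high-ability type sends degree.

degree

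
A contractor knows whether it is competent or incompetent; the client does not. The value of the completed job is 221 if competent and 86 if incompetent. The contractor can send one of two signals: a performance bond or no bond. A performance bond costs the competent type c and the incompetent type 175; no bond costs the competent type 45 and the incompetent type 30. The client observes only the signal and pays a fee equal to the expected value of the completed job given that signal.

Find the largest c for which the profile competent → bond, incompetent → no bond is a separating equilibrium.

Under separation: bond → competent (pays 221); no bond → incompetent (pays 86).
Incompetent: 86 − 30 = 56 ≥ 221 − 175 = 46. Holds regardless of c. ✓
Competent: 221 − c ≥ 86 − 45, so c ≤ 221 − 41 = 180.

180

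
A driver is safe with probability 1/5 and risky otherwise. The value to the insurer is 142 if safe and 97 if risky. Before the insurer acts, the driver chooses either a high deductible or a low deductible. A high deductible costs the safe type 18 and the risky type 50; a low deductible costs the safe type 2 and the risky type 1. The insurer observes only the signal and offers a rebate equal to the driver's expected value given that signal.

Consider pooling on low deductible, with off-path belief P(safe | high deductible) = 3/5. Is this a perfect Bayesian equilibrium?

No

At the pooled signal (low deductible) the insurer holds the prior 1/5 and pays 1/5·142 + 4/5·97 = 106. Off-path (high deductible) belief 3/5 gives 3/5·142 + 2/5·97 = 124.
Safe: low deductible gives 106 − 2 = 104; high deductible gives 124 − 18 = 106. Deviates. ✗
Risky: low deductible gives 106 − 1 = 105; high deductible gives 124 − 50 = 74. Stays. ✓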